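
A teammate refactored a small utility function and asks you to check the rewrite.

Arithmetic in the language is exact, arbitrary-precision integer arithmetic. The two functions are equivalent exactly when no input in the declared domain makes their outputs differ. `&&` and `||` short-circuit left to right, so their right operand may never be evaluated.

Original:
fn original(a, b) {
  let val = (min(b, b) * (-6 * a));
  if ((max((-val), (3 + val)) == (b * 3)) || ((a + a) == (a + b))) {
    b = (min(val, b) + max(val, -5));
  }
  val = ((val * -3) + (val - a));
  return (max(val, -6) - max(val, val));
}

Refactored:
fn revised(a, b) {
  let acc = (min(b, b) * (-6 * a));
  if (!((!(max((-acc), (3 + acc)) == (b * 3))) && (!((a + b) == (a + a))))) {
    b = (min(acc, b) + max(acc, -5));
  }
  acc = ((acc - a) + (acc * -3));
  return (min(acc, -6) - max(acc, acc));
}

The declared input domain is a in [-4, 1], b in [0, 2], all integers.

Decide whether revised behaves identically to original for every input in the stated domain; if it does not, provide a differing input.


On input a=-4, b=0, original returns 0 while revised returns -10.
verdict: not equivalent; witness: a=-4, b=0


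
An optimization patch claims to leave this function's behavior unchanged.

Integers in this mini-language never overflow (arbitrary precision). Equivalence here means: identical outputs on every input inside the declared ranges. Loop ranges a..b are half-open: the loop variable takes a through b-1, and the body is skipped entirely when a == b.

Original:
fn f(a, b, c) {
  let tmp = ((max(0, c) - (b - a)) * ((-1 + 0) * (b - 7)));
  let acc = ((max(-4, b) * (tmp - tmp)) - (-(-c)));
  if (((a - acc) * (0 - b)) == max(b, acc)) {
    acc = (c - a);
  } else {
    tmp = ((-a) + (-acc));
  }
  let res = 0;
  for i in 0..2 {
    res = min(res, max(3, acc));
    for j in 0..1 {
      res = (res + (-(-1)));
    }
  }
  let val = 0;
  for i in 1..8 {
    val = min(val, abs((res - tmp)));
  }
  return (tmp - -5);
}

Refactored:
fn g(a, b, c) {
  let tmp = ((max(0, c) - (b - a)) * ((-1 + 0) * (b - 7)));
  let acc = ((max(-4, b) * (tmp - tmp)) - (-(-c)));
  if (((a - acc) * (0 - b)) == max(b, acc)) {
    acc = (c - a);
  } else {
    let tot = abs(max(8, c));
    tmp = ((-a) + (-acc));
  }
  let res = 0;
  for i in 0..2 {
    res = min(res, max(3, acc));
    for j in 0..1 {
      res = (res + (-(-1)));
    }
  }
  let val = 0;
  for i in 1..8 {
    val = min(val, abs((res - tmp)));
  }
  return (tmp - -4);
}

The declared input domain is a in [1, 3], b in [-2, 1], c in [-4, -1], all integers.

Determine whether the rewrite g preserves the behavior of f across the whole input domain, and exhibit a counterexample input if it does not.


The rewrite breaks on a=1, b=-2, c=-4, where the results are 0 and -1.
f: tmp=27, then acc=4, then (((a - acc) * (0 - b)) == max(b, acc)) is false, then tmp=-5, then res=0, then (i=0), then res=0, then (j=0), then res=1, then (i=1), then res=1, then (j=0), then res=2, then val=0, then (i=1), then val=0, then (i=2), then val=0, then (i=3), then val=0, then (i=4), then val=0, then (i=5), then val=0, then (i=6), then val=0, then (i=7), then val=0, then returns 0
g: tmp=27, then acc=4, then (((a - acc) * (0 - b)) == max(b, acc)) is false, then tot=8, then tmp=-5, then res=0, then (i=0), then res=0, then (j=0), then res=1, then (i=1), then res=1, then (j=0), then res=2, then val=0, then (i=1), then val=0, then (i=2), then val=0, then (i=3), then val=0, then (i=4), then val=0, then (i=5), then val=0, then (i=6), then val=0, then (i=7), then val=0, then returns -1
verdict: not equivalent; witness: a=1, b=-2, c=-4


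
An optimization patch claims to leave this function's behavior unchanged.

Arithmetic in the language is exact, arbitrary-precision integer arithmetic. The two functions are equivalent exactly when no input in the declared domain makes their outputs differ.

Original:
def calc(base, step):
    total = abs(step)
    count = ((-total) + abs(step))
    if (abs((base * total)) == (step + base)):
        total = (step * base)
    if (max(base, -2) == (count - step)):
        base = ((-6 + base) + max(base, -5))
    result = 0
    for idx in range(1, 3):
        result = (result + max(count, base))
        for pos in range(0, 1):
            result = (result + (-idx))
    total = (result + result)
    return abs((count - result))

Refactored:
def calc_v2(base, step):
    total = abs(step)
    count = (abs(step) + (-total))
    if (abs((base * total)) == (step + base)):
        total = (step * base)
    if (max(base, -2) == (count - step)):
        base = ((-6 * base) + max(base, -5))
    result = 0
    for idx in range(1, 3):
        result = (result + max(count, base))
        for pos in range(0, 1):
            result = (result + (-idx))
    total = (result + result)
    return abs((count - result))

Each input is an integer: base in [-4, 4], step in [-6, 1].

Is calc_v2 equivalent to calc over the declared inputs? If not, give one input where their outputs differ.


These are not equivalent — on base=-1, step=1 the outputs split (3 vs 7).
calc: total = 1; count = 0; (abs((base * total)) == (step + base)) -> false; (max(base, -2) == (count - step)) -> true; base = -8; result = 0; [idx=1]; result = 0; [pos=0]; result = -1; [idx=2]; result = -1; [pos=0]; result = -3; total = -6; return 3
calc_v2: total = 1; count = 0; (abs((base * total)) == (step + base)) -> false; (max(base, -2) == (count - step)) -> true; base = 5; result = 0; [idx=1]; result = 5; [pos=0]; result = 4; [idx=2]; result = 9; [pos=0]; result = 7; total = 14; return 7
verdict: not equivalent; witness: base=-1, step=1


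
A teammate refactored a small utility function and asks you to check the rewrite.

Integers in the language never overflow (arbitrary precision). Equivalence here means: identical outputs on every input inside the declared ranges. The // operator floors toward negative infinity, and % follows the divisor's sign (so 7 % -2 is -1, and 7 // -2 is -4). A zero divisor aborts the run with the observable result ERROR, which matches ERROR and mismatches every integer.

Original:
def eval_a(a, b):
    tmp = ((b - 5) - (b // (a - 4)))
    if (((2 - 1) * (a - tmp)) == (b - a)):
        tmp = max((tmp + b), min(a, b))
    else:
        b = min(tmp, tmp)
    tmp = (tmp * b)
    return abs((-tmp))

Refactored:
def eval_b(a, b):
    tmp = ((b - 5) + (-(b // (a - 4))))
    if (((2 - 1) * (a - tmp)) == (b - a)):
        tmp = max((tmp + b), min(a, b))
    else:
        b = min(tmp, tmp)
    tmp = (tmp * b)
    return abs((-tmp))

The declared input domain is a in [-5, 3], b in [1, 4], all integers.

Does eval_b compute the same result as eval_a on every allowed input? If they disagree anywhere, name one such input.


The two are interchangeable: arithmetic usage differs, and every declared input agrees.
One worked example (a=-5, b=4) — eval_a: tmp = 0; (((2 - 1) * (a - tmp)) == (b - a)) -> false; b = 0; tmp = 0; return 0; eval_b: tmp = 0; (((2 - 1) * (a - tmp)) == (b - a)) -> false; b = 0; tmp = 0; return 0; agreement on 0.
Every one of the 36 inputs gives matching results.
verdict: equivalent


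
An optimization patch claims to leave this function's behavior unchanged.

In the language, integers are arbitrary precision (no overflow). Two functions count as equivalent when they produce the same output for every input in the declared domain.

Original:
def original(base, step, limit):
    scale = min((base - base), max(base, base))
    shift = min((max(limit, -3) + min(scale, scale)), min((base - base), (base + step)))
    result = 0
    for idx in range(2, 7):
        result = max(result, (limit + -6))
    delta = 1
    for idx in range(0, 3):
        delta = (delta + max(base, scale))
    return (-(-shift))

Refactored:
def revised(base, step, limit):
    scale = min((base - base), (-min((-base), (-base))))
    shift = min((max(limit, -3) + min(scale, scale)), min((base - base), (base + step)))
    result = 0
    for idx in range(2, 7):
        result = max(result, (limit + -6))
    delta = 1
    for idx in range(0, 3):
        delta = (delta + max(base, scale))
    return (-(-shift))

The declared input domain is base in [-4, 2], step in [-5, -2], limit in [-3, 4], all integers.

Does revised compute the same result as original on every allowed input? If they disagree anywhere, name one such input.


Side by side, the visible changes include: min/max/abs usage differs.
Tracing base=-4, step=-3, limit=-1: original: scale becomes -4; next shift becomes -7; next result becomes 0; next at idx=2:; next result becomes 0; next at idx=3:; next result becomes 0; next at idx=4:; next result becomes 0; next at idx=5:; next result becomes 0; next at idx=6:; next result becomes 0; next delta becomes 1; next at idx=0:; next delta becomes -3; next at idx=1:; next delta becomes -7; next at idx=2:; next delta becomes -11; next final value -7 | revised: scale becomes -4; next shift becomes -7; next result becomes 0; next at idx=2:; next result becomes 0; next at idx=3:; next result becomes 0; next at idx=4:; next result becomes 0; next at idx=5:; next result becomes 0; next at idx=6:; next result becomes 0; next delta becomes 1; next at idx=0:; next delta becomes -3; next at idx=1:; next delta becomes -7; next at idx=2:; next delta becomes -11; next final value -7 — matching result -7.
Sweeping the whole domain (224 inputs) finds no disagreement.
verdict: equivalent


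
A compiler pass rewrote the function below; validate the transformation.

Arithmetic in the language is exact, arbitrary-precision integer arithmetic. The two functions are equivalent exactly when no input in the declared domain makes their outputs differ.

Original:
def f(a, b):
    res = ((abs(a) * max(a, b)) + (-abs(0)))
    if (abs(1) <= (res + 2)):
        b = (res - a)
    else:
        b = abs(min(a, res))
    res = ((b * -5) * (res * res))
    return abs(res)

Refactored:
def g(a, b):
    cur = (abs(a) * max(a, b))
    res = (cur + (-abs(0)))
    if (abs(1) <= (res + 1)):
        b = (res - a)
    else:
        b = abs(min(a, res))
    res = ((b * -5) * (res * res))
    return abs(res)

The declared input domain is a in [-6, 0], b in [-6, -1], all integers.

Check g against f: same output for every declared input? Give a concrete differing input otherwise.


There is a counterexample at a=-1, b=-6: 0 on one side, 5 on the other.
f: res becomes -1; next (abs(1) <= (res + 2)) evaluates to true; next b becomes 0; next res becomes 0; next final value 0
g: cur becomes -1; next res becomes -1; next (abs(1) <= (res + 1)) evaluates to false; next b becomes 1; next res becomes -5; next final value 5
verdict: not equivalent; witness: a=-1, b=-6


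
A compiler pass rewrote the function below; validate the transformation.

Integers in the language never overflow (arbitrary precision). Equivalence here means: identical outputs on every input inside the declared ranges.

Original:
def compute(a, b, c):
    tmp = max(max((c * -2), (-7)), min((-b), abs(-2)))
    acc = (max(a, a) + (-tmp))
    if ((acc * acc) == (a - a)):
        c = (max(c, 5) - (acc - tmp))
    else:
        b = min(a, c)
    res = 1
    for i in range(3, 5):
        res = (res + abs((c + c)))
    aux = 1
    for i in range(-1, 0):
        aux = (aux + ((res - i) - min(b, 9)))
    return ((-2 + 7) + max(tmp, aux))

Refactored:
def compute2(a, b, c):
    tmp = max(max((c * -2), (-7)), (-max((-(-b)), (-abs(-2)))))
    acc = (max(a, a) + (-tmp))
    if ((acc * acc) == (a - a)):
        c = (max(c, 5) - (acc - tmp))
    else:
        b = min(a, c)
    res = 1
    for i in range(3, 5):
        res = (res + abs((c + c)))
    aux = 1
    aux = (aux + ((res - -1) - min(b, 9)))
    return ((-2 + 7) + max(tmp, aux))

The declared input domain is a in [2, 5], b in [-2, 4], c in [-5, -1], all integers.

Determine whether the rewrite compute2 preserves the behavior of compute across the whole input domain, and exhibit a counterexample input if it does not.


Changes here: loop structure differs; min/max/abs usage differs; statement counts differ; constant usage differs; the full 140-point sweep finds no disagreement.
verdict: equivalent


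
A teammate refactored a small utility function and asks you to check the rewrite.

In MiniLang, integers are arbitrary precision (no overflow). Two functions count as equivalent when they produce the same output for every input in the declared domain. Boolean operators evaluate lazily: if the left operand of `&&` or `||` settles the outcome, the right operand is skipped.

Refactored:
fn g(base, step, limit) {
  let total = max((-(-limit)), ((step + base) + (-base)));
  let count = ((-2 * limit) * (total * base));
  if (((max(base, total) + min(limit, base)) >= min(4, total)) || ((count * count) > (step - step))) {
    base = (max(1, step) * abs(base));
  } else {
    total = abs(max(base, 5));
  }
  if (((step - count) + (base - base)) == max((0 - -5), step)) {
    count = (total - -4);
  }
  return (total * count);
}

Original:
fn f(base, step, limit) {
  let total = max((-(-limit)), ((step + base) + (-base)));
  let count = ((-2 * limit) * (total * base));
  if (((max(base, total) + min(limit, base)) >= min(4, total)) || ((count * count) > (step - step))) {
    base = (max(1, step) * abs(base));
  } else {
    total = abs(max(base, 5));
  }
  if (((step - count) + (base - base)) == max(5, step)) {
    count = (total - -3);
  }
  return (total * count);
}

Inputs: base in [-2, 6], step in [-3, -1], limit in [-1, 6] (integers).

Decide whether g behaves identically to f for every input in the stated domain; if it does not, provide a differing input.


On input base=1, step=-3, limit=2, f returns 10 while g returns 12.
verdict: not equivalent; witness: base=1, step=-3, limit=2


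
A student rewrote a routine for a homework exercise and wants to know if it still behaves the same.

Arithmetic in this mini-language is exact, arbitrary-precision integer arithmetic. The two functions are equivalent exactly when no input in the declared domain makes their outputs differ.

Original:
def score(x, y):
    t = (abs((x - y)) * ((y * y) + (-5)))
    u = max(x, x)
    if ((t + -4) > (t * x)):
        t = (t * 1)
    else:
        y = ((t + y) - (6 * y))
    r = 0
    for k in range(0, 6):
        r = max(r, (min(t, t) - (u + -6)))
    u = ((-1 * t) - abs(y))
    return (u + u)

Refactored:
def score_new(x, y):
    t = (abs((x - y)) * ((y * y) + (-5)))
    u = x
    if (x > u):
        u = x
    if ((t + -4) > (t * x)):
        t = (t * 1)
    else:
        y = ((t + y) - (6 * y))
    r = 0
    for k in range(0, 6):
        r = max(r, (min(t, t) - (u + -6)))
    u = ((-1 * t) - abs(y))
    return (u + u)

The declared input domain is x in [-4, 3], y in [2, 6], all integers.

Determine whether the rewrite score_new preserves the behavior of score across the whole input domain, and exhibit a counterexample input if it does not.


Side by side, the visible changes include: min/max/abs usage differs, plus comparison usage differs, plus branching structure differs, plus statement counts differ.
One worked example (x=-4, y=3) — score: t=28, then u=-4, then ((t + -4) > (t * x)) is true, then t=28, then r=0, then (k=0), then r=38, then (k=1), then r=38, then (k=2), then r=38, then (k=3), then r=38, then (k=4), then r=38, then (k=5), then r=38, then u=-31, then returns -62; score_new: t=28, then u=-4, then (x > u) is false, then ((t + -4) > (t * x)) is true, then t=28, then r=0, then (k=0), then r=38, then (k=1), then r=38, then (k=2), then r=38, then (k=3), then r=38, then (k=4), then r=38, then (k=5), then r=38, then u=-31, then returns -62; agreement on -62.
Checked all 40 inputs in the declared domain: the outputs agree on every one.
verdict: equivalent


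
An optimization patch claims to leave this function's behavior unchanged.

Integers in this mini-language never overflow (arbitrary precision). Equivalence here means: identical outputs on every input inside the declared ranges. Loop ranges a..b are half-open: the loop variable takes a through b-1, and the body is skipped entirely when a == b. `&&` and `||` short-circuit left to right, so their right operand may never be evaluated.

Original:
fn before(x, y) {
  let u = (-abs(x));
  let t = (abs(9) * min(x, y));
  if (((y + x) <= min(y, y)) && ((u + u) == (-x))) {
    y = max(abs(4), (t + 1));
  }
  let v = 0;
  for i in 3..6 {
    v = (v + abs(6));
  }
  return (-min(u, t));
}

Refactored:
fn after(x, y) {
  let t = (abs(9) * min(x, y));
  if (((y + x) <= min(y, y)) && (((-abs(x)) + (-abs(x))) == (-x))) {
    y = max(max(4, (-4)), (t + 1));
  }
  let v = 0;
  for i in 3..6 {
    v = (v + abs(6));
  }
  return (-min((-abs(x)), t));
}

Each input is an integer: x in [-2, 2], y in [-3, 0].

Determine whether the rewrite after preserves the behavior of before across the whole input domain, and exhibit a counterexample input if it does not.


Behavior is preserved: although constant usage differs; and local variable names differ; and statement counts differ; and min/max/abs usage differs, the outputs never diverge.
Spot check at x=-2, y=-2 — before: u=-2, then t=-18, then (((y + x) <= min(y, y)) && ((u + u) == (-x))) is false, then v=0, then (i=3), then v=6, then (i=4), then v=12, then (i=5), then v=18, then returns 18. after: t=-18, then (((y + x) <= min(y, y)) && (((-abs(x)) + (-abs(x))) == (-x))) is false, then v=0, then (i=3), then v=6, then (i=4), then v=12, then (i=5), then v=18, then returns 18. Both give 18.
Across all 20 domain points the two functions coincide.
verdict: equivalent


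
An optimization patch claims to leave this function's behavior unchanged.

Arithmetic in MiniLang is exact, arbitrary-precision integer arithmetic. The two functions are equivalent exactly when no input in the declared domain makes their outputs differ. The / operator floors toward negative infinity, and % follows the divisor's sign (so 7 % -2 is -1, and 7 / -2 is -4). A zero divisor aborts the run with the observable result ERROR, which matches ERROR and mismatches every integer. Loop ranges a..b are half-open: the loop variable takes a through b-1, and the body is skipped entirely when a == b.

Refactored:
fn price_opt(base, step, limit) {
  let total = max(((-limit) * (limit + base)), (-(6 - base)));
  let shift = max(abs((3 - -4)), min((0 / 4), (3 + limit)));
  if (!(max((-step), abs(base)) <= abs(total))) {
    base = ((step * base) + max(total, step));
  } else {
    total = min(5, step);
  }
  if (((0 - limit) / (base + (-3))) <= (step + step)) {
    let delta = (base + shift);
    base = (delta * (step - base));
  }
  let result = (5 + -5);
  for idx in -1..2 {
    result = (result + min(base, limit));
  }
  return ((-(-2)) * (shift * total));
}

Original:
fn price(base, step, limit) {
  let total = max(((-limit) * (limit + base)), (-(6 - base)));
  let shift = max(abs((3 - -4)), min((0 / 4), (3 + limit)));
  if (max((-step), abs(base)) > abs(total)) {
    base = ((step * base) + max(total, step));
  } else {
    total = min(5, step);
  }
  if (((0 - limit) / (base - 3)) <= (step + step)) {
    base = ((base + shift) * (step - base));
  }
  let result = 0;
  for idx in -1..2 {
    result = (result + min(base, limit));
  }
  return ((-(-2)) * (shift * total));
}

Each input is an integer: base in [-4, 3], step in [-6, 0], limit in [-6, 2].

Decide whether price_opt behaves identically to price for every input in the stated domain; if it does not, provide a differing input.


Comparing the listings, the differences include: local variable names differ, and statement counts differ, and arithmetic usage differs, and constant usage differs, and boolean connective usage differs, and comparison usage differs.
Tracing base=0, step=-5, limit=-2: price: total becomes -4; next shift becomes 7; next (max((-step), abs(base)) > abs(total)) evaluates to true; next base becomes -4; next (((0 - limit) / (base - 3)) <= (step + step)) evaluates to false; next result becomes 0; next at idx=-1:; next result becomes -4; next at idx=0:; next result becomes -8; next at idx=1:; next result becomes -12; next final value -56 | price_opt: total becomes -4; next shift becomes 7; next (!(max((-step), abs(base)) <= abs(total))) evaluates to true; next base becomes -4; next (((0 - limit) / (base + (-3))) <= (step + step)) evaluates to false; next result becomes 0; next at idx=-1:; next result becomes -4; next at idx=0:; next result becomes -8; next at idx=1:; next result becomes -12; next final value -56 — matching result -56.
An exhaustive pass over the 504 declared inputs shows identical outputs.
verdict: equivalent


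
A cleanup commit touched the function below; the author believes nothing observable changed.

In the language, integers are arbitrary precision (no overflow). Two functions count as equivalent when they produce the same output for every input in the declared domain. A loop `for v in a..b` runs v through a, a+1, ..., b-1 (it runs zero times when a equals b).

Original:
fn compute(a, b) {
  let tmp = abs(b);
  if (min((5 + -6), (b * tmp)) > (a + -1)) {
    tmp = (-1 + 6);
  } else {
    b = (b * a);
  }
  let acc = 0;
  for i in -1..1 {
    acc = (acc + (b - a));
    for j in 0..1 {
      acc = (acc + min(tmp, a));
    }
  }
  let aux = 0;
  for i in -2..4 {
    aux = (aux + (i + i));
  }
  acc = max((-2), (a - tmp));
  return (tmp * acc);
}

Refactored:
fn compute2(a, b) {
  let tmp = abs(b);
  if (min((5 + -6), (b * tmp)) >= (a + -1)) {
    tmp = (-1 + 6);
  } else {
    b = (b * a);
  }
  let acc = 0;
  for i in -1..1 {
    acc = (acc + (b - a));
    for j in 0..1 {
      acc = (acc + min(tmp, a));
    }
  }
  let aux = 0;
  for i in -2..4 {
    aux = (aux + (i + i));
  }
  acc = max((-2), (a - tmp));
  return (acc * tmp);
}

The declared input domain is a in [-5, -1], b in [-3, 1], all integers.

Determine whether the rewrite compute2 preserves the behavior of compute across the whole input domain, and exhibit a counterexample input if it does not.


Evaluate both at a=-3, b=-2.
compute: tmp becomes 2; next (min((5 + -6), (b * tmp)) > (a + -1)) evaluates to false; next b becomes 6; next acc becomes 0; next at i=-1:; next acc becomes 9; next at j=0:; next acc becomes 6; next at i=0:; next acc becomes 15; next at j=0:; next acc becomes 12; next aux becomes 0; next at i=-2:; next aux becomes -4; next at i=-1:; next aux becomes -6; next at i=0:; next aux becomes -6; next at i=1:; next aux becomes -4; next at i=2:; next aux becomes 0; next at i=3:; next aux becomes 6; next acc becomes -2; next final value -4
compute2: tmp becomes 2; next (min((5 + -6), (b * tmp)) >= (a + -1)) evaluates to true; next tmp becomes 5; next acc becomes 0; next at i=-1:; next acc becomes 1; next at j=0:; next acc becomes -2; next at i=0:; next acc becomes -1; next at j=0:; next acc becomes -4; next aux becomes 0; next at i=-2:; next aux becomes -4; next at i=-1:; next aux becomes -6; next at i=0:; next aux becomes -6; next at i=1:; next aux becomes -4; next at i=2:; next aux becomes 0; next at i=3:; next aux becomes 6; next acc becomes -2; next final value -10
-4 != -10, so the rewrite changes behavior.
verdict: not equivalent; witness: a=-3, b=-2


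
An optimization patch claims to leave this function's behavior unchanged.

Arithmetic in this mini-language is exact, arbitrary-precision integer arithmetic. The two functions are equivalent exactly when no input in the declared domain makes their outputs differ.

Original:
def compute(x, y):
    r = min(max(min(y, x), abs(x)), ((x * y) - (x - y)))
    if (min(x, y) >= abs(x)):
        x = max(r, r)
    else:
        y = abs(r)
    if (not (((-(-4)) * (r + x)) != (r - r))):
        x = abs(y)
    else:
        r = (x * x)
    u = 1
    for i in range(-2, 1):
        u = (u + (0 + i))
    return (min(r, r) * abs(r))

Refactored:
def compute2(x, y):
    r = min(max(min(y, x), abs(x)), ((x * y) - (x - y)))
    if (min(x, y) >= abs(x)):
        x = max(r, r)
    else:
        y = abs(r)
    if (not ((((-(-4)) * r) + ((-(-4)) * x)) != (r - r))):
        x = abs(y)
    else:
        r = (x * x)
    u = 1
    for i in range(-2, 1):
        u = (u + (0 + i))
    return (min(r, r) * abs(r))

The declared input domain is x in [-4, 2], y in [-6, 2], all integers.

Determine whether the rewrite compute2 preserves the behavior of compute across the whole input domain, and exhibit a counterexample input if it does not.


The two are interchangeable: arithmetic usage differs, plus constant usage differs, and every declared input agrees.
Tracing x=0, y=-5: compute: r=-5, then (min(x, y) >= abs(x)) is false, then y=5, then (not (((-(-4)) * (r + x)) != (r - r))) is false, then r=0, then u=1, then (i=-2), then u=-1, then (i=-1), then u=-2, then (i=0), then u=-2, then returns 0 | compute2: r=-5, then (min(x, y) >= abs(x)) is false, then y=5, then (not ((((-(-4)) * r) + ((-(-4)) * x)) != (r - r))) is false, then r=0, then u=1, then (i=-2), then u=-1, then (i=-1), then u=-2, then (i=0), then u=-2, then returns 0 — matching result 0.
Checked all 63 inputs in the declared domain: the outputs agree on every one.
verdict: equivalent


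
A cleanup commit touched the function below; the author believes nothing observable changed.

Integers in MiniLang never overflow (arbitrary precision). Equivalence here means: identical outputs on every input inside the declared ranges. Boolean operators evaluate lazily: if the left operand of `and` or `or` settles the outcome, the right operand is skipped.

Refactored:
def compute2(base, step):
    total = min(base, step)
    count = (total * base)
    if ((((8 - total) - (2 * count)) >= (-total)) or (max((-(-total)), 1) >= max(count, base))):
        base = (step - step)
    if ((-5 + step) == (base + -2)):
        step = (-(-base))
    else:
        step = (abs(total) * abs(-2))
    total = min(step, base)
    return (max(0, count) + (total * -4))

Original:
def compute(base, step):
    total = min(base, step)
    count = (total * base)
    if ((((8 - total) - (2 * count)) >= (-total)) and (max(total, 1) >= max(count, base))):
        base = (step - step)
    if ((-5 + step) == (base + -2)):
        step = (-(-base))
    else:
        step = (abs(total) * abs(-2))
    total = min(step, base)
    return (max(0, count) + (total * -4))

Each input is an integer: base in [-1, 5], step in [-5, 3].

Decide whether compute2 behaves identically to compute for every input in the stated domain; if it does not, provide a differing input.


Not equivalent: base=-1, step=-4 separates them (8 vs 4).
compute: total=-4, then count=4, then ((((8 - total) - (2 * count)) >= (-total)) and (max(total, 1) >= max(count, base))) is false, then ((-5 + step) == (base + -2)) is false, then step=8, then total=-1, then returns 8
compute2: total=-4, then count=4, then ((((8 - total) - (2 * count)) >= (-total)) or (max((-(-total)), 1) >= max(count, base))) is true, then base=0, then ((-5 + step) == (base + -2)) is false, then step=8, then total=0, then returns 4
verdict: not equivalent; witness: base=-1, step=-4


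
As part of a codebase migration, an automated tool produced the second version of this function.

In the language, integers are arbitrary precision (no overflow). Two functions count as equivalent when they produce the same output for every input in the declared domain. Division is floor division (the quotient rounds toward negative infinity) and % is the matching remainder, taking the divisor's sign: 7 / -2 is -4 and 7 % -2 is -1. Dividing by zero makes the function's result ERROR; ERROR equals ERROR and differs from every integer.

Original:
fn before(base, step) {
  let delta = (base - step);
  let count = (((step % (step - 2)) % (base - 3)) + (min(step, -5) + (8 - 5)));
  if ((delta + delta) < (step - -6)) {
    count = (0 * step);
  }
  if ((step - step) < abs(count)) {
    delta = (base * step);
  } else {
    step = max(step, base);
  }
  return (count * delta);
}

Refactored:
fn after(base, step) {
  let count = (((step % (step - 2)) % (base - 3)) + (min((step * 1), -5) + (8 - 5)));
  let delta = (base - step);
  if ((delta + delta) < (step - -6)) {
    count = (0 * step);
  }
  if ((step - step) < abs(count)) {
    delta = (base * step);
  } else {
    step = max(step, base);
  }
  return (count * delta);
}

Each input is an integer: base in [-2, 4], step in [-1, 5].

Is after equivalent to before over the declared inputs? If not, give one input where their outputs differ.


Although constant usage differs; also arithmetic usage differs, 49/49 inputs agree.
verdict: equivalent


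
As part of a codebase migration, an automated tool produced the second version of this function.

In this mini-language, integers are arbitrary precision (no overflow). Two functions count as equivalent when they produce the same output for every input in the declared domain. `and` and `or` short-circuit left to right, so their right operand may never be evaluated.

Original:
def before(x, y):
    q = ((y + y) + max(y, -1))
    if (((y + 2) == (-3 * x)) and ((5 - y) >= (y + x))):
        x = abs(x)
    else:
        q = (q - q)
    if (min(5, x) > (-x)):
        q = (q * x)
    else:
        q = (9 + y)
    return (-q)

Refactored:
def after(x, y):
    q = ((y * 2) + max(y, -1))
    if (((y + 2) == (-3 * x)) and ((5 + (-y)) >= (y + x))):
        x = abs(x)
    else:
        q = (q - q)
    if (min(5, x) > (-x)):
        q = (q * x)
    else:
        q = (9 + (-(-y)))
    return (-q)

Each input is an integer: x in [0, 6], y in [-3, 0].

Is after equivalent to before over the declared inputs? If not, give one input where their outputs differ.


This is a faithful refactor — arithmetic usage differs; constant usage differs, but the computed results match everywhere.
As a probe, take x=1, y=-1: before runs q = -3; (((y + 2) == (-3 * x)) and ((5 - y) >= (y + x))) -> false; q = 0; (min(5, x) > (-x)) -> true; q = 0; return 0; after runs q = -3; (((y + 2) == (-3 * x)) and ((5 + (-y)) >= (y + x))) -> false; q = 0; (min(5, x) > (-x)) -> true; q = 0; return 0; both end at 0.
An exhaustive pass over the 28 declared inputs shows identical outputs.
verdict: equivalent


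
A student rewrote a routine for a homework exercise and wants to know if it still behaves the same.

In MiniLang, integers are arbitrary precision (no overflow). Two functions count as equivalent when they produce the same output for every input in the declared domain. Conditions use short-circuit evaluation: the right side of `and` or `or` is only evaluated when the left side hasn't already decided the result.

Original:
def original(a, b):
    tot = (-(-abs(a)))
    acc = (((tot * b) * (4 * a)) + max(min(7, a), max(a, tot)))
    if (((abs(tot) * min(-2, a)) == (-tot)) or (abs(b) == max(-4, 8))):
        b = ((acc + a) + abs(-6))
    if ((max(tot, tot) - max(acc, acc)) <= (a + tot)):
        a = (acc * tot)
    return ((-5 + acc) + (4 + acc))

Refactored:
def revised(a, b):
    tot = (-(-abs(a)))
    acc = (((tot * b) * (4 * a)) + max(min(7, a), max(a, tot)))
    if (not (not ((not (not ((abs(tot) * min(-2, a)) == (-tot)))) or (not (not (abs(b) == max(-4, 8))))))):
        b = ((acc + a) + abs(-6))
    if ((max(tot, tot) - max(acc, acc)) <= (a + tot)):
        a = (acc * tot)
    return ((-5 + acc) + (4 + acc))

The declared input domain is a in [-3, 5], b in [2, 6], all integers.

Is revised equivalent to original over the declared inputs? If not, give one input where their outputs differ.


The two are interchangeable: boolean connective usage differs, and every declared input agrees.
Spot check at a=-3, b=5 — original: tot := 3 | acc := -177 | (((abs(tot) * min(-2, a)) == (-tot)) or (abs(b) == max(-4, 8))): false | ((max(tot, tot) - max(acc, acc)) <= (a + tot)): false | result -355. revised: tot := 3 | acc := -177 | (not (not ((not (not ((abs(tot) * min(-2, a)) == (-tot)))) or (not (not (abs(b) == max(-4, 8))))))): false | ((max(tot, tot) - max(acc, acc)) <= (a + tot)): false | result -355. Both give -355.
Checked all 45 inputs in the declared domain: the outputs agree on every one.
verdict: equivalent


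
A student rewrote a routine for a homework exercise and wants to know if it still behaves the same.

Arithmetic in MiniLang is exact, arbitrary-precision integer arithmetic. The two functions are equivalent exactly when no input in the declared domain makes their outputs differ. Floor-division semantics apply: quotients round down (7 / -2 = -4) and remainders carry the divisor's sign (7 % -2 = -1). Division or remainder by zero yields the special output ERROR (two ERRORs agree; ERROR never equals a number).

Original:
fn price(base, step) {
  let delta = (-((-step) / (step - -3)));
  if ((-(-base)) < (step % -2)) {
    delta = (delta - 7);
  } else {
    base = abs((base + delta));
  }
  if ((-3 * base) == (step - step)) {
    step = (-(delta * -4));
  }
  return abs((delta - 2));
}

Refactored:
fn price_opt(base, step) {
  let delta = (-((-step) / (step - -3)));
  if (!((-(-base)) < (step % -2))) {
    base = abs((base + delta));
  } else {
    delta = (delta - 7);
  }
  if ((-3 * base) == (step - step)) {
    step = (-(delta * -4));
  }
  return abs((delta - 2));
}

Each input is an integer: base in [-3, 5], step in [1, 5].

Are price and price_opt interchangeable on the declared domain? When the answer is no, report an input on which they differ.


Equivalent — the differences include boolean connective usage differs, yet no declared input distinguishes the two.
As a probe, take base=-2, step=4: price runs delta=1, then ((-(-base)) < (step % -2)) is true, then delta=-6, then ((-3 * base) == (step - step)) is false, then returns 8; price_opt runs delta=1, then (!((-(-base)) < (step % -2))) is false, then delta=-6, then ((-3 * base) == (step - step)) is false, then returns 8; both end at 8.
Across all 45 domain points the two functions coincide.
verdict: equivalent


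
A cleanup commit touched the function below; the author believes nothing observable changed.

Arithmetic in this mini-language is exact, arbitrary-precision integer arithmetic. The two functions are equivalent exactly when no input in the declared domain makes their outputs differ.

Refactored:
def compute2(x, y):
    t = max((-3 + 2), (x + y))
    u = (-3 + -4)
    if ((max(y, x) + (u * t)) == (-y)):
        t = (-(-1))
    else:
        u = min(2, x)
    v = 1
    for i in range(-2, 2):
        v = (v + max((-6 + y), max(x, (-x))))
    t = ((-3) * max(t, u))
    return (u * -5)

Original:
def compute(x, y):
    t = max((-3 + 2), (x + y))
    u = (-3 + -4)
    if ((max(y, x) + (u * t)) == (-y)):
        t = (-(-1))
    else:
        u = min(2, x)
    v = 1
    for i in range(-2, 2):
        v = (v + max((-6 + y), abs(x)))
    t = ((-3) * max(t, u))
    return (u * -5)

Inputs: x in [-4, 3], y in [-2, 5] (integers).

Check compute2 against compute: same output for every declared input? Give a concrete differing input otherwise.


Side by side, the visible changes include: min/max/abs usage differs.
One worked example (x=2, y=-2) — compute: t := 0 | u := -7 | ((max(y, x) + (u * t)) == (-y)): true | t := 1 | v := 1 | iter i=-2: | v := 3 | iter i=-1: | v := 5 | iter i=0: | v := 7 | iter i=1: | v := 9 | t := -3 | result 35; compute2: t := 0 | u := -7 | ((max(y, x) + (u * t)) == (-y)): true | t := 1 | v := 1 | iter i=-2: | v := 3 | iter i=-1: | v := 5 | iter i=0: | v := 7 | iter i=1: | v := 9 | t := -3 | result 35; agreement on 35.
Sweeping the whole domain (64 inputs) finds no disagreement.
verdict: equivalent


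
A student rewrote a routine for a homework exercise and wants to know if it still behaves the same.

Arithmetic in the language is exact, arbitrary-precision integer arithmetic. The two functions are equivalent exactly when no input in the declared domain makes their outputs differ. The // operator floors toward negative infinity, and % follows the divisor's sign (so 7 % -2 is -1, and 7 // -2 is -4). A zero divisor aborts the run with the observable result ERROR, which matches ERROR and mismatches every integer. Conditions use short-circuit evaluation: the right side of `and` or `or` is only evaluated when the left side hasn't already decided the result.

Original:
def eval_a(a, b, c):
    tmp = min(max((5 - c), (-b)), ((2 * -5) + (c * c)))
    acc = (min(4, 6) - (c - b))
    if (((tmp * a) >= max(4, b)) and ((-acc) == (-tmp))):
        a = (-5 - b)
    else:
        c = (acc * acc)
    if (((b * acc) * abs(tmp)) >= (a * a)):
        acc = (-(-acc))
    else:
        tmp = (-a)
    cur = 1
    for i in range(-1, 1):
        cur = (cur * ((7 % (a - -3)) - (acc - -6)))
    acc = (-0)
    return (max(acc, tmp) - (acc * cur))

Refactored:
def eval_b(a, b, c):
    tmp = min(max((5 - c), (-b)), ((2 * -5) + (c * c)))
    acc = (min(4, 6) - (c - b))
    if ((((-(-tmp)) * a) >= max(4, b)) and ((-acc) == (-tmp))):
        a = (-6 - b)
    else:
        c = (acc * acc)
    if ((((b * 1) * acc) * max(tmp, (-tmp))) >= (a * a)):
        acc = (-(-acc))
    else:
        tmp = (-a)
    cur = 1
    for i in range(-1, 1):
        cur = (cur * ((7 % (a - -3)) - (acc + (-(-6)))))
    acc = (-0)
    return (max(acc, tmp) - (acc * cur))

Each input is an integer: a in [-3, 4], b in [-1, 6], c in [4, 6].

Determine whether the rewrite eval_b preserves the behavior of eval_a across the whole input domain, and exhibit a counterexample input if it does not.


a=4, b=1, c=4 yields 6 from eval_a but 7 from eval_b.
verdict: not equivalent; witness: a=4, b=1, c=4


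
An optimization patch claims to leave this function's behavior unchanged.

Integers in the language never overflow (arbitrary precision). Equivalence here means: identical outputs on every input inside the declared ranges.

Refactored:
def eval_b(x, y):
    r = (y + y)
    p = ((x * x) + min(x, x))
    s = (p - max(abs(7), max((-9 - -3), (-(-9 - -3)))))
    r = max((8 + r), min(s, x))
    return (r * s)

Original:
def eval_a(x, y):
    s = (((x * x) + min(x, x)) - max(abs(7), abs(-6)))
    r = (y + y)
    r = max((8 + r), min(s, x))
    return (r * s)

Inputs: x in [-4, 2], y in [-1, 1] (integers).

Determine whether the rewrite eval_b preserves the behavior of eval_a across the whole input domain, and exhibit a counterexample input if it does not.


Side by side, the visible changes include: arithmetic usage differs, plus min/max/abs usage differs, plus constant usage differs, plus local variable names differ, plus statement counts differ.
Tracing x=-3, y=1: eval_a: s becomes -1; next r becomes 2; next r becomes 10; next final value -10 | eval_b: r becomes 2; next p becomes 6; next s becomes -1; next r becomes 10; next final value -10 — matching result -10.
Across all 21 domain points the two functions coincide.
verdict: equivalent


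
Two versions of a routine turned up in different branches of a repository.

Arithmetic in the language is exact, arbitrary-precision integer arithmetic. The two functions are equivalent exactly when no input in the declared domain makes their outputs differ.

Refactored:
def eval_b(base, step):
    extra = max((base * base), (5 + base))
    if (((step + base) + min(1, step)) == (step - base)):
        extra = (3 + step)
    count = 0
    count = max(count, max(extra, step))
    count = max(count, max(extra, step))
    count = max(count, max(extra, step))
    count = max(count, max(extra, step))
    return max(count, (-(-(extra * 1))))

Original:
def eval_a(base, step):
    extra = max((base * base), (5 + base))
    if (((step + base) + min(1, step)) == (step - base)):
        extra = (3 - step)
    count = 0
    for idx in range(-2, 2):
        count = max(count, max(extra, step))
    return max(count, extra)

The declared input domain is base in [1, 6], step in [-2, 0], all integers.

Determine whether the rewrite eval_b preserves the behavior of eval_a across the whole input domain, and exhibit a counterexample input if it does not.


base=1, step=-2 yields 5 from eval_a but 1 from eval_b.
verdict: not equivalent; witness: base=1, step=-2


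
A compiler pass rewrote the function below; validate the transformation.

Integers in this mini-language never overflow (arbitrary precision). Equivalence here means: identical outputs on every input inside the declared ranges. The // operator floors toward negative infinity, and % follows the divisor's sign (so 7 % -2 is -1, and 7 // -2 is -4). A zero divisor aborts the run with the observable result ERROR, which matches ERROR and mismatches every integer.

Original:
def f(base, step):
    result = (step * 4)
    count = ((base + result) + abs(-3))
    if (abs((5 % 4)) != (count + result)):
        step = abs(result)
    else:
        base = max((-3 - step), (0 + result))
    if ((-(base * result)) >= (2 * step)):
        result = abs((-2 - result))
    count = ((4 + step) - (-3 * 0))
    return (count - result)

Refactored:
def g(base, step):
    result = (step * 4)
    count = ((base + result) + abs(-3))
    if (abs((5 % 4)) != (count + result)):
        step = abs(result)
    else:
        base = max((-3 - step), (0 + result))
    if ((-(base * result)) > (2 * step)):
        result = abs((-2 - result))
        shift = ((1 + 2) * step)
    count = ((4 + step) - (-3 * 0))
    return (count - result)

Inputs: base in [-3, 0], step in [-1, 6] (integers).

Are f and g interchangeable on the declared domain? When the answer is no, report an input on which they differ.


These are not equivalent — on base=-3, step=0 the outputs split (2 vs 4).
f: result = 0; count = 0; (abs((5 % 4)) != (count + result)) -> true; step = 0; ((-(base * result)) >= (2 * step)) -> true; result = 2; count = 4; return 2
g: result = 0; count = 0; (abs((5 % 4)) != (count + result)) -> true; step = 0; ((-(base * result)) > (2 * step)) -> false; count = 4; return 4
verdict: not equivalent; witness: base=-3, step=0
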